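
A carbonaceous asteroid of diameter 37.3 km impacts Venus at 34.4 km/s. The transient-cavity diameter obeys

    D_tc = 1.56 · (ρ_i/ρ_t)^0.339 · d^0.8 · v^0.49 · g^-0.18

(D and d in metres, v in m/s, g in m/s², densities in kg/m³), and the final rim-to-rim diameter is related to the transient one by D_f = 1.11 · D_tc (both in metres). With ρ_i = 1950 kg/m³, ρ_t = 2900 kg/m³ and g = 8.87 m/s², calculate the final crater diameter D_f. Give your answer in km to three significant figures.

In SI: d = 37300 m, v = 34400 m/s.
(ρ_i/ρ_t)^0.339 = (1950/2900)^0.339 = 0.8741
d^0.8 = 37300^0.8 = 4543
v^0.49 = 34400^0.49 = 167.1
g^-0.18 = 8.87^-0.18 = 0.6751
D_tc = 1.56 × 0.8741 × 4543 × 167.1 × 0.6751 = 6.988 × 10^5 m
D_f = 1.11 × 6.988 × 10^5 = 7.757 × 10^5 m
     = 775.7 km

D_f ≈ 776 km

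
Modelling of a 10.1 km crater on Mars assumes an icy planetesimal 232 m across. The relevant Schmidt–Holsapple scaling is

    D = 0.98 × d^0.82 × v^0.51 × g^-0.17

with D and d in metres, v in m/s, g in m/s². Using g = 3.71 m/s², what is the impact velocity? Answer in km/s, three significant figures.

v ≈ 18.0 km/s

Rearranging for v: v = [D / (0.98 · 232^0.82 · 3.71^-0.17)]^(1/0.51).
D = 10100 m.
232^0.82 = 87.04
3.71^-0.17 = 0.8002
Denominator = 0.98 × 87.04 × 0.8002 = 68.26
D / 68.26 = 10100 / 68.26 = 148.0
v = 148.0^(1/0.51) = 148.0^1.9608 = 18007 m/s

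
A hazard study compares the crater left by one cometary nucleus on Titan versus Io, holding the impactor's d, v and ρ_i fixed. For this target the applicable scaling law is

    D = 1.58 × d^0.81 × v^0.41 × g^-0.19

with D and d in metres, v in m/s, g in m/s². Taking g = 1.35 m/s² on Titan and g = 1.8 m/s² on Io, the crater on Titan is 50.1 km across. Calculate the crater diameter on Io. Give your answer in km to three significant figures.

All impactor-dependent factors cancel in the ratio, leaving D_Io/D_Titan = (g_Io/g_Titan)^-0.19.
(1.8/1.35)^-0.19 = 1.333^-0.19 = 0.9469
D_Io = 0.9469 × 50.1 km = 47.4 km

D ≈ 47.4 km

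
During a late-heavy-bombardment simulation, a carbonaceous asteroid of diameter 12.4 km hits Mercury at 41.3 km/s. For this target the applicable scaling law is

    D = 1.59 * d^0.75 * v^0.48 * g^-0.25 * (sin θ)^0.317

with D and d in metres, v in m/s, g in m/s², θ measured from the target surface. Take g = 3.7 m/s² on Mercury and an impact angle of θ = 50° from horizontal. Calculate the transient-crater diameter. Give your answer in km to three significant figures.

In SI units: d = 12400 m, v = 41300 m/s.
d^0.75 = 12400^0.75 = 1175
v^0.48 = 41300^0.48 = 164.3
g^-0.25 = 3.7^-0.25 = 0.7210
(sin 50°)^0.317 = 0.7660^0.317 = 0.9190
D = 1.59 × 1175 × 164.3 × 0.7210 × 0.9190 = 2.034 × 10^5 m
   = 203.4 km

D ≈ 203 km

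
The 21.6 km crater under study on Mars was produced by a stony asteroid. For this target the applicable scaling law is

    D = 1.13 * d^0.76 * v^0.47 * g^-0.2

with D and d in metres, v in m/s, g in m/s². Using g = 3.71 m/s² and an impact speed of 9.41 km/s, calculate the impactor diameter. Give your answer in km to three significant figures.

d ≈ 2.12 km

Rearranging for d: d = [D / (1.13 · 9410^0.47 · 3.71^-0.2)]^(1/0.76).
D = 21600 m.
9410^0.47 = 73.72
3.71^-0.2 = 0.7694
Denominator = 1.13 × 73.72 × 0.7694 = 64.09
D / 64.09 = 21600 / 64.09 = 337.0
d = 337.0^(1/0.76) = 337.0^1.3158 = 2118 m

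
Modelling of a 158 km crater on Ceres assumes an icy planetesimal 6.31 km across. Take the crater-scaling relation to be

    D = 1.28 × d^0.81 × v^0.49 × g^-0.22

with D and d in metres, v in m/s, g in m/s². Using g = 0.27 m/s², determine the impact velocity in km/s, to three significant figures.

Rearranging for v: v = [D / (1.28 · 6310^0.81 · 0.27^-0.22)]^(1/0.49).
D = 158000 m.
6310^0.81 = 1197
0.27^-0.22 = 1.334
Denominator = 1.28 × 1197 × 1.334 = 2044
D / 2044 = 158000 / 2044 = 77.30
v = 77.30^(1/0.49) = 77.30^2.0408 = 7135 m/s

v ≈ 7.14 km/s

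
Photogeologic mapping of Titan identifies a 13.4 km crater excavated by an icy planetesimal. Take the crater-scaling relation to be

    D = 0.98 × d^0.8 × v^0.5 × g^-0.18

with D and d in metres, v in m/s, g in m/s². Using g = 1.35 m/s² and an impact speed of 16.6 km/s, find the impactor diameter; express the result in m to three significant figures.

Rearranging for d: d = [D / (0.98 · 16600^0.5 · 1.35^-0.18)]^(1/0.8).
D = 13400 m.
16600^0.5 = 128.8
1.35^-0.18 = 0.9474
Denominator = 0.98 × 128.8 × 0.9474 = 119.6
D / 119.6 = 13400 / 119.6 = 112.0
d = 112.0^(1/0.8) = 112.0^1.25 = 364.4 m

d ≈ 364 m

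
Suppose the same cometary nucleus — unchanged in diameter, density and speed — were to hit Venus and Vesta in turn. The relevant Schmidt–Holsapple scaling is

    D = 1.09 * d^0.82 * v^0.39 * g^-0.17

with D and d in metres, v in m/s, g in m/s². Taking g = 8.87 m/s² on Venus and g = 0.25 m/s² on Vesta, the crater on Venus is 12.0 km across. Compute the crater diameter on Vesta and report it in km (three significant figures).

D ≈ 22.0 km

All impactor-dependent factors cancel in the ratio, leaving D_Vesta/D_Venus = (g_Vesta/g_Venus)^-0.17.
(0.25/8.87)^-0.17 = 0.02818^-0.17 = 1.834
D_Vesta = 1.834 × 12.0 km = 22.0 km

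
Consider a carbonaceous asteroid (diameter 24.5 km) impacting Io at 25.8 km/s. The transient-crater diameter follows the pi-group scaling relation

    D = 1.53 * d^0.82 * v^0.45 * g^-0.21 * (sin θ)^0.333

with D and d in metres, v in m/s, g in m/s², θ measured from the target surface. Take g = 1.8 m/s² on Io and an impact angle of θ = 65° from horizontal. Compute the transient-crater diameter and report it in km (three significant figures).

D ≈ 503 km

In SI units: d = 24500 m, v = 25800 m/s.
d^0.82 = 24500^0.82 = 3973
v^0.45 = 25800^0.45 = 96.66
g^-0.21 = 1.8^-0.21 = 0.8839
(sin 65°)^0.333 = 0.9063^0.333 = 0.9678
D = 1.53 × 3973 × 96.66 × 0.8839 × 0.9678 = 5.026 × 10^5 m
   = 502.6 km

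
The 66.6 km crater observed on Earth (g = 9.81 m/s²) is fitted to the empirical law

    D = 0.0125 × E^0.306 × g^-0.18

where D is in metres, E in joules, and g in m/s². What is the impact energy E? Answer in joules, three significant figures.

Rearranging: E = [D / (0.0125 · g^-0.18)]^(1/0.306).
D = 66600 m.
g^-0.18 = 9.81^-0.18 = 0.6630
D / (0.0125 × 0.6630) = 66600 / (8.288 × 10^-3) = 8.036 × 10^6
E = (8.036 × 10^6)^3.268 = 3.678 × 10^22 J

E ≈ 3.68 × 10^22 J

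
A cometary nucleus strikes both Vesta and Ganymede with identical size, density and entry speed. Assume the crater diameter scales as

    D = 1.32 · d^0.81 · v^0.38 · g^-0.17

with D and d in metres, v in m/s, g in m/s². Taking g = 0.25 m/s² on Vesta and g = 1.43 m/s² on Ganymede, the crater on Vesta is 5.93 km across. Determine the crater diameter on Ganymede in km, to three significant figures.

All impactor-dependent factors cancel in the ratio, leaving D_Ganymede/D_Vesta = (g_Ganymede/g_Vesta)^-0.17.
(1.43/0.25)^-0.17 = 5.720^-0.17 = 0.7434
D_Ganymede = 0.7434 × 5.93 km = 4.41 km

D ≈ 4.41 km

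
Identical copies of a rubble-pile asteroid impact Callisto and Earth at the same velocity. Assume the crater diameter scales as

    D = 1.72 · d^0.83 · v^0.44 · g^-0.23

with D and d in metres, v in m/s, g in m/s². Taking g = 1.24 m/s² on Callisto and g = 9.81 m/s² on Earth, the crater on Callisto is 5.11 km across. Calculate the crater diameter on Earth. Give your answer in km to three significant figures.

All impactor-dependent factors cancel in the ratio, leaving D_Earth/D_Callisto = (g_Earth/g_Callisto)^-0.23.
(9.81/1.24)^-0.23 = 7.911^-0.23 = 0.6215
D_Earth = 0.6215 × 5.11 km = 3.18 km

D ≈ 3.18 km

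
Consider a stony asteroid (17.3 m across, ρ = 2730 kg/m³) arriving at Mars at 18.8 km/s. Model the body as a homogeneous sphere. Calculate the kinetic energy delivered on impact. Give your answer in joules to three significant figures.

E ≈ 1.31 × 10^15 J

v = 18800 m/s.
Mass m = (π/6) ρ d³ = (π/6) × 2730 × (17.3)³ = 7.401 × 10^6 kg
E = ½ m v² = 0.5 × 7.401 × 10^6 × (18800)² = 1.308 × 10^15 J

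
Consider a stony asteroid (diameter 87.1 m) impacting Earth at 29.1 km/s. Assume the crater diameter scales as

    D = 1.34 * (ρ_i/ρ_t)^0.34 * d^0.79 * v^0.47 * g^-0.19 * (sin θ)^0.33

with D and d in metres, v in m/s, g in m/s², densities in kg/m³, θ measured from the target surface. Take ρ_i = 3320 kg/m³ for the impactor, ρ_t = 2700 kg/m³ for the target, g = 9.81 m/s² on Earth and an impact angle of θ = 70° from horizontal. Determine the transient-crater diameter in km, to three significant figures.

In SI units: v = 29100 m/s.
(ρ_i/ρ_t)^0.34 = (3320/2700)^0.34 = 1.073
d^0.79 = 87.1^0.79 = 34.09
v^0.47 = 29100^0.47 = 125.3
g^-0.19 = 9.81^-0.19 = 0.6480
(sin 70°)^0.33 = 0.9397^0.33 = 0.9797
D = 1.34 × 1.073 × 34.09 × 125.3 × 0.6480 × 0.9797 = 3899 m
   = 3.899 km

D ≈ 3.90 km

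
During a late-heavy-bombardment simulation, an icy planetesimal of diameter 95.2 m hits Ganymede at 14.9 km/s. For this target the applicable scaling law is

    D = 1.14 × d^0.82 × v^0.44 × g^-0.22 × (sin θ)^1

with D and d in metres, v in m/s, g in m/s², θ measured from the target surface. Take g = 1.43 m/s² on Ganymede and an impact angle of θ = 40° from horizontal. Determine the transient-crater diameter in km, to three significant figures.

D ≈ 1.95 km

In SI units: v = 14900 m/s.
d^0.82 = 95.2^0.82 = 41.93
v^0.44 = 14900^0.44 = 68.58
g^-0.22 = 1.43^-0.22 = 0.9243
(sin 40°)^1 = 0.6428^1 = 0.6428
D = 1.14 × 41.93 × 68.58 × 0.9243 × 0.6428 = 1948 m
   = 1.948 km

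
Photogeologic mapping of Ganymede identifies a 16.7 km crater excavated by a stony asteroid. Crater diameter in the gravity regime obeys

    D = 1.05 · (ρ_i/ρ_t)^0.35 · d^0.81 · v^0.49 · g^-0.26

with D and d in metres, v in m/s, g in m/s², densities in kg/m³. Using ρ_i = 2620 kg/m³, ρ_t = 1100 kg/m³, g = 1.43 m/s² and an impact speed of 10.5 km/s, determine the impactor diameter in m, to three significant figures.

Rearranging for d: d = [D / (1.05 · (2620/1100)^0.35 · 10500^0.49 · 1.43^-0.26)]^(1/0.81).
D = 16700 m.
(2620/1100)^0.35 = 1.355
10500^0.49 = 93.41
1.43^-0.26 = 0.9112
Denominator = 1.05 × 1.355 × 93.41 × 0.9112 = 121.1
D / 121.1 = 16700 / 121.1 = 137.9
d = 137.9^(1/0.81) = 137.9^1.2346 = 438.0 m

d ≈ 438 m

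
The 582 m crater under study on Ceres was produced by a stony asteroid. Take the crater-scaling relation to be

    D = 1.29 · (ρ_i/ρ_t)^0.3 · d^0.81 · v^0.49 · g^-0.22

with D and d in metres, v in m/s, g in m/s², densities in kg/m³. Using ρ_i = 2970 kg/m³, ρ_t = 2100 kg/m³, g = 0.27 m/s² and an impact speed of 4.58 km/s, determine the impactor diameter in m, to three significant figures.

Rearranging for d: d = [D / (1.29 · (2970/2100)^0.3 · 4580^0.49 · 0.27^-0.22)]^(1/0.81).
(2970/2100)^0.3 = 1.110
4580^0.49 = 62.20
0.27^-0.22 = 1.334
Denominator = 1.29 × 1.110 × 62.20 × 1.334 = 118.8
D / 118.8 = 582 / 118.8 = 4.899
d = 4.899^(1/0.81) = 4.899^1.2346 = 7.112 m

d ≈ 7.11 m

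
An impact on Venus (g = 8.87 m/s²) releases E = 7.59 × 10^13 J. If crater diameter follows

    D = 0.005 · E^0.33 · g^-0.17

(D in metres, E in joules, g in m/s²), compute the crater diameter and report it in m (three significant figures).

D ≈ 131 m

E^0.33 = (7.59 × 10^13)^0.33 = 3.806 × 10^4
g^-0.17 = 8.87^-0.17 = 0.6900
D = 0.005 × 3.806 × 10^4 × 0.6900 = 131.3 m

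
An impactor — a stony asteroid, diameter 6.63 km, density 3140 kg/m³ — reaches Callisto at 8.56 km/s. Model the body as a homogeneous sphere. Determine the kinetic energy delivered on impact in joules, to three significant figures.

d = 6630 m; v = 8560 m/s.
Mass m = (π/6) ρ d³ = (π/6) × 3140 × (6630)³ = 4.791 × 10^14 kg
E = ½ m v² = 0.5 × 4.791 × 10^14 × (8560)² = 1.755 × 10^22 J

E ≈ 1.76 × 10^22 J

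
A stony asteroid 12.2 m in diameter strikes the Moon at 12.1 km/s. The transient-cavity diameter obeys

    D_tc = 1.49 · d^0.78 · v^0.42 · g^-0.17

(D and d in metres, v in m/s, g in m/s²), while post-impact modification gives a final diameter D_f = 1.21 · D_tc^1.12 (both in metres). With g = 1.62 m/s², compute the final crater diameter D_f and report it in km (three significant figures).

v = 12100 m/s.
d^0.78 = 12.2^0.78 = 7.037
v^0.42 = 12100^0.42 = 51.85
g^-0.17 = 1.62^-0.17 = 0.9213
D_tc = 1.49 × 7.037 × 51.85 × 0.9213 = 500.9 m
D_f = 1.21 × (500.9)^1.12 = 1278 m
     = 1.278 km

D_f ≈ 1.28 km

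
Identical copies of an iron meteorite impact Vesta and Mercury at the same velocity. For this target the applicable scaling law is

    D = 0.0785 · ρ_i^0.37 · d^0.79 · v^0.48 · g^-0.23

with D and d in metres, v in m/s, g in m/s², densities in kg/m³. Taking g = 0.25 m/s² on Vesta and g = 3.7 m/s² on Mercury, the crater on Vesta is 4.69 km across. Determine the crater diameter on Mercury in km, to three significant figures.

All impactor-dependent factors cancel in the ratio, leaving D_Mercury/D_Vesta = (g_Mercury/g_Vesta)^-0.23.
(3.7/0.25)^-0.23 = 14.80^-0.23 = 0.5381
D_Mercury = 0.5381 × 4.69 km = 2.52 km

D ≈ 2.52 km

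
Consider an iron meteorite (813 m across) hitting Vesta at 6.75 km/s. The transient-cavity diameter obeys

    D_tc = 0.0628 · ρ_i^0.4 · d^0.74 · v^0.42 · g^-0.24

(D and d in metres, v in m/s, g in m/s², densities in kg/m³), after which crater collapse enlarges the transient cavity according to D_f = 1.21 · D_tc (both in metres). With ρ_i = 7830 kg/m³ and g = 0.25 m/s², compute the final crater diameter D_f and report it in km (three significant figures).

v = 6750 m/s.
ρ_i^0.4 = 7830^0.4 = 36.10
d^0.74 = 813^0.74 = 142.4
v^0.42 = 6750^0.42 = 40.58
g^-0.24 = 0.25^-0.24 = 1.395
D_tc = 0.0628 × 36.10 × 142.4 × 40.58 × 1.395 = 18280 m
D_f = 1.21 × 18280 = 22119 m
     = 22.12 km

D_f ≈ 22.1 km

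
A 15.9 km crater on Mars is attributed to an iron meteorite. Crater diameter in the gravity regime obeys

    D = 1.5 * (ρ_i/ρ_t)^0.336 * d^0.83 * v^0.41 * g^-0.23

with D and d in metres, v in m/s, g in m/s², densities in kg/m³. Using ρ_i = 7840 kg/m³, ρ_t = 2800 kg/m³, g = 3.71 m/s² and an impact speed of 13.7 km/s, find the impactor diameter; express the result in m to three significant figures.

Rearranging for d: d = [D / (1.5 · (7840/2800)^0.336 · 13700^0.41 · 3.71^-0.23)]^(1/0.83).
D = 15900 m.
(7840/2800)^0.336 = 1.413
13700^0.41 = 49.67
3.71^-0.23 = 0.7397
Denominator = 1.5 × 1.413 × 49.67 × 0.7397 = 77.87
D / 77.87 = 15900 / 77.87 = 204.2
d = 204.2^(1/0.83) = 204.2^1.2048 = 607.0 m

d ≈ 607 m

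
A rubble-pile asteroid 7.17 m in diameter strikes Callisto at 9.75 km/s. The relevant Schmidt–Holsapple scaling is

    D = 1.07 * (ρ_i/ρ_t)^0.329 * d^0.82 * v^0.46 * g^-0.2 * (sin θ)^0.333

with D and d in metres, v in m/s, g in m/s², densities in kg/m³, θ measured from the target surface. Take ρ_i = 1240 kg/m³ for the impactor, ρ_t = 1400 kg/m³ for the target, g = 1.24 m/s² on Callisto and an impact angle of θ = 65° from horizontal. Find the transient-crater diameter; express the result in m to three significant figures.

In SI units: v = 9750 m/s.
(ρ_i/ρ_t)^0.329 = (1240/1400)^0.329 = 0.9609
d^0.82 = 7.17^0.82 = 5.030
v^0.46 = 9750^0.46 = 68.38
g^-0.2 = 1.24^-0.2 = 0.9579
(sin 65°)^0.333 = 0.9063^0.333 = 0.9678
D = 1.07 × 0.9609 × 5.030 × 68.38 × 0.9579 × 0.9678 = 327.8 m

D ≈ 328 m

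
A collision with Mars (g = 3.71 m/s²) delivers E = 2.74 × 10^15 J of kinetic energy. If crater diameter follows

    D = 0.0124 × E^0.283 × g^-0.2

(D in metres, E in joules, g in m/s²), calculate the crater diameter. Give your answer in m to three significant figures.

E^0.283 = (2.74 × 10^15)^0.283 = 2.338 × 10^4
g^-0.2 = 3.71^-0.2 = 0.7694
D = 0.0124 × 2.338 × 10^4 × 0.7694 = 223.1 m

D ≈ 223 m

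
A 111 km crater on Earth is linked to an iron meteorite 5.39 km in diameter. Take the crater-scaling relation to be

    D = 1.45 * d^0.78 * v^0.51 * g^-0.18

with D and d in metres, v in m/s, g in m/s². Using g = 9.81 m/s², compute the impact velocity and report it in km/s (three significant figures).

Rearranging for v: v = [D / (1.45 · 5390^0.78 · 9.81^-0.18)]^(1/0.51).
D = 111000 m.
5390^0.78 = 814.0
9.81^-0.18 = 0.6630
Denominator = 1.45 × 814.0 × 0.6630 = 782.5
D / 782.5 = 111000 / 782.5 = 141.9
v = 141.9^(1/0.51) = 141.9^1.9608 = 16581 m/s

v ≈ 16.6 km/s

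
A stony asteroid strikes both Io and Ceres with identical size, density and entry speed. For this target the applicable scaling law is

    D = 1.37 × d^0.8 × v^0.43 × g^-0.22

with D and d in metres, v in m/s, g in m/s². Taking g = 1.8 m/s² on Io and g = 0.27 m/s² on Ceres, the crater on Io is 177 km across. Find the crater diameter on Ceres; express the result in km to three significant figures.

D ≈ 269 km

All impactor-dependent factors cancel in the ratio, leaving D_Ceres/D_Io = (g_Ceres/g_Io)^-0.22.
(0.27/1.8)^-0.22 = 0.1500^-0.22 = 1.518
D_Ceres = 1.518 × 177 km = 269 km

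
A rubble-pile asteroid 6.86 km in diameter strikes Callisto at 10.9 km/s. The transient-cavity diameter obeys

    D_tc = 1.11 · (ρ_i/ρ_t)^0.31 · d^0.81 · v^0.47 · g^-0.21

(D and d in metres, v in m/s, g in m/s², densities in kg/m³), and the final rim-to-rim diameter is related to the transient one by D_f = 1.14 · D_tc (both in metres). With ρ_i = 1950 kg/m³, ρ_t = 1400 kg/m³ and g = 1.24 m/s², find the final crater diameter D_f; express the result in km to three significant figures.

In SI: d = 6860 m, v = 10900 m/s.
(ρ_i/ρ_t)^0.31 = (1950/1400)^0.31 = 1.108
d^0.81 = 6860^0.81 = 1281
v^0.47 = 10900^0.47 = 78.99
g^-0.21 = 1.24^-0.21 = 0.9558
D_tc = 1.11 × 1.108 × 1281 × 78.99 × 0.9558 = 1.189 × 10^5 m
D_f = 1.14 × 1.189 × 10^5 = 1.355 × 10^5 m
     = 135.5 km

D_f ≈ 136 km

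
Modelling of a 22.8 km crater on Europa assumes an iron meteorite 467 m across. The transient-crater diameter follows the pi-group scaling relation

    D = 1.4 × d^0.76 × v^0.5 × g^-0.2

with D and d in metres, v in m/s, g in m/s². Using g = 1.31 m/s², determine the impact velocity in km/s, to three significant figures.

v ≈ 25.9 km/s

Rearranging for v: v = [D / (1.4 · 467^0.76 · 1.31^-0.2)]^(1/0.5).
D = 22800 m.
467^0.76 = 106.8
1.31^-0.2 = 0.9474
Denominator = 1.4 × 106.8 × 0.9474 = 141.7
D / 141.7 = 22800 / 141.7 = 160.9
v = 160.9^(1/0.5) = 160.9^2 = 25889 m/s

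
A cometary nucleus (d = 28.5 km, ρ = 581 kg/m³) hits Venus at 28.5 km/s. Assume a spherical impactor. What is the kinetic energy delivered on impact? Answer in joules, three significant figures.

d = 28500 m; v = 28500 m/s.
Mass m = (π/6) ρ d³ = (π/6) × 581 × (28500)³ = 7.042 × 10^15 kg
E = ½ m v² = 0.5 × 7.042 × 10^15 × (28500)² = 2.860 × 10^24 J

E ≈ 2.86 × 10^24 J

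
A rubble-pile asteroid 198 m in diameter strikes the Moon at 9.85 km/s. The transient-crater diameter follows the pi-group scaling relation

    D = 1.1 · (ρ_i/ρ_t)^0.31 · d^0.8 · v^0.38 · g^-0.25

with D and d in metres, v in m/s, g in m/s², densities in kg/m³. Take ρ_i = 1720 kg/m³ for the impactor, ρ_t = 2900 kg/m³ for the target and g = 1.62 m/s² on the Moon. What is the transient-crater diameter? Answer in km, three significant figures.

In SI units: v = 9850 m/s.
(ρ_i/ρ_t)^0.31 = (1720/2900)^0.31 = 0.8505
d^0.8 = 198^0.8 = 68.76
v^0.38 = 9850^0.38 = 32.92
g^-0.25 = 1.62^-0.25 = 0.8864
D = 1.1 × 0.8505 × 68.76 × 32.92 × 0.8864 = 1877 m
   = 1.877 km

D ≈ 1.88 km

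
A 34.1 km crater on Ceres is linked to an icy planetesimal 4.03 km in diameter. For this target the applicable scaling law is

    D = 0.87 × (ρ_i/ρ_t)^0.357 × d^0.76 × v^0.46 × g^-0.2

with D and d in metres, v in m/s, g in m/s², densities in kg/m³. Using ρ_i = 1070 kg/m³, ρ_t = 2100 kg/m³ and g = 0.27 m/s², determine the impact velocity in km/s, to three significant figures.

Rearranging for v: v = [D / (0.87 · (1070/2100)^0.357 · 4030^0.76 · 0.27^-0.2)]^(1/0.46).
D = 34100 m.
(1070/2100)^0.357 = 0.7861
4030^0.76 = 549.6
0.27^-0.2 = 1.299
Denominator = 0.87 × 0.7861 × 549.6 × 1.299 = 488.3
D / 488.3 = 34100 / 488.3 = 69.83
v = 69.83^(1/0.46) = 69.83^2.1739 = 10204 m/s

v ≈ 10.2 km/s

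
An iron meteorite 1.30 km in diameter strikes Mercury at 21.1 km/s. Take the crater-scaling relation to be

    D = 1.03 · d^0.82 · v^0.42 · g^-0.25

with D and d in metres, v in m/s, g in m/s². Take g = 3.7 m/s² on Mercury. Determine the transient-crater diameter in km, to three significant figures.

In SI units: d = 1300 m, v = 21100 m/s.
d^0.82 = 1300^0.82 = 357.6
v^0.42 = 21100^0.42 = 65.49
g^-0.25 = 3.7^-0.25 = 0.7210
D = 1.03 × 357.6 × 65.49 × 0.7210 = 17392 m
   = 17.39 km

D ≈ 17.4 km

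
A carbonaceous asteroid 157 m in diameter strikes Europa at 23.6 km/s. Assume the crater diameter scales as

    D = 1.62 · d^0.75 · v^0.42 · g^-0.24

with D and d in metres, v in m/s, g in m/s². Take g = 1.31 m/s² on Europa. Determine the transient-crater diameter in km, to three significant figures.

In SI units: v = 23600 m/s.
d^0.75 = 157^0.75 = 44.35
v^0.42 = 23600^0.42 = 68.65
g^-0.24 = 1.31^-0.24 = 0.9372
D = 1.62 × 44.35 × 68.65 × 0.9372 = 4623 m
   = 4.623 km

D ≈ 4.62 km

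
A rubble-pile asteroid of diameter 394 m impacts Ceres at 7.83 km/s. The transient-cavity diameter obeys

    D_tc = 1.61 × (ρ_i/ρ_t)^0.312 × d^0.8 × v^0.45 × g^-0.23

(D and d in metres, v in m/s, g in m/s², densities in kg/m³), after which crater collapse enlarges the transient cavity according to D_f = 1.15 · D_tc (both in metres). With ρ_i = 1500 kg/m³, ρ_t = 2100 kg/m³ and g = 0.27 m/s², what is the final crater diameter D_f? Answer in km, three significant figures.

D_f ≈ 15.2 km

v = 7830 m/s.
(ρ_i/ρ_t)^0.312 = (1500/2100)^0.312 = 0.9003
d^0.8 = 394^0.8 = 119.2
v^0.45 = 7830^0.45 = 56.52
g^-0.23 = 0.27^-0.23 = 1.351
D_tc = 1.61 × 0.9003 × 119.2 × 56.52 × 1.351 = 13190 m
D_f = 1.15 × 13190 = 15168 m
     = 15.17 km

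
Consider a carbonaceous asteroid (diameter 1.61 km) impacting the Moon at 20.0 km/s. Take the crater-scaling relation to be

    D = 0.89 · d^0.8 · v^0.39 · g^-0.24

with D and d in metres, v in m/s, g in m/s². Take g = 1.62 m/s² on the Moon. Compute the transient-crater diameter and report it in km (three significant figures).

D ≈ 13.9 km

In SI units: d = 1610 m, v = 20000 m/s.
d^0.8 = 1610^0.8 = 367.7
v^0.39 = 20000^0.39 = 47.58
g^-0.24 = 1.62^-0.24 = 0.8907
D = 0.89 × 367.7 × 47.58 × 0.8907 = 13869 m
   = 13.87 km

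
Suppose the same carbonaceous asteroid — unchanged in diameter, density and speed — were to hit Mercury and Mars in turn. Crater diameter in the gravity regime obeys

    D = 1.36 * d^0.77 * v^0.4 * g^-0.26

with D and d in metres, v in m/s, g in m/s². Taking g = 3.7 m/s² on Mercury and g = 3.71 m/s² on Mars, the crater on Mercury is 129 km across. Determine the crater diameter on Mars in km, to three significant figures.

D ≈ 129 km

All impactor-dependent factors cancel in the ratio, leaving D_Mars/D_Mercury = (g_Mars/g_Mercury)^-0.26.
(3.71/3.7)^-0.26 = 1.003^-0.26 = 0.9992
D_Mars = 0.9992 × 129 km = 129 km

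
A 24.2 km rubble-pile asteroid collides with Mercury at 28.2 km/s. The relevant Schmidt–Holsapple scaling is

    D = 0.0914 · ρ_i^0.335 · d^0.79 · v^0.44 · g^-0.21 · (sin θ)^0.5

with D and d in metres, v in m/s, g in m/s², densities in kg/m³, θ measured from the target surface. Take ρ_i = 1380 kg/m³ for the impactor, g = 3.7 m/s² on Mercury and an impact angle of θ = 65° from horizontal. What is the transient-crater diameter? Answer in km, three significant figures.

D ≈ 197 km

In SI units: d = 24200 m, v = 28200 m/s.
ρ_i^0.335 = 1380^0.335 = 11.27
d^0.79 = 24200^0.79 = 2905
v^0.44 = 28200^0.44 = 90.80
g^-0.21 = 3.7^-0.21 = 0.7598
(sin 65°)^0.5 = 0.9063^0.5 = 0.9520
D = 0.0914 × 11.27 × 2905 × 90.80 × 0.7598 × 0.9520 = 1.965 × 10^5 m
   = 196.5 km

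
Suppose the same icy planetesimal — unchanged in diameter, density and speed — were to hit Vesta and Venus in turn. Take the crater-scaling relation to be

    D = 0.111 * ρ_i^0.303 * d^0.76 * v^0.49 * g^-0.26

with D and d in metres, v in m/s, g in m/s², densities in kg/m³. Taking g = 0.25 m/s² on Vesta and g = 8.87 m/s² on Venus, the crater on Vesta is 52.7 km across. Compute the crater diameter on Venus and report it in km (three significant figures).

All impactor-dependent factors cancel in the ratio, leaving D_Venus/D_Vesta = (g_Venus/g_Vesta)^-0.26.
(8.87/0.25)^-0.26 = 35.48^-0.26 = 0.3954
D_Venus = 0.3954 × 52.7 km = 20.8 km

D ≈ 20.8 km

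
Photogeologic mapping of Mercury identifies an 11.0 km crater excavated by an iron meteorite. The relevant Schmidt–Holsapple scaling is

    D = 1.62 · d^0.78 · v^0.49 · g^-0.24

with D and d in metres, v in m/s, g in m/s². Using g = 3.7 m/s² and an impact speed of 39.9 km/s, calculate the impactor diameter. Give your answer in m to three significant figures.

Rearranging for d: d = [D / (1.62 · 39900^0.49 · 3.7^-0.24)]^(1/0.78).
D = 11000 m.
39900^0.49 = 179.7
3.7^-0.24 = 0.7305
Denominator = 1.62 × 179.7 × 0.7305 = 212.7
D / 212.7 = 11000 / 212.7 = 51.72
d = 51.72^(1/0.78) = 51.72^1.2821 = 157.4 m

d ≈ 157 m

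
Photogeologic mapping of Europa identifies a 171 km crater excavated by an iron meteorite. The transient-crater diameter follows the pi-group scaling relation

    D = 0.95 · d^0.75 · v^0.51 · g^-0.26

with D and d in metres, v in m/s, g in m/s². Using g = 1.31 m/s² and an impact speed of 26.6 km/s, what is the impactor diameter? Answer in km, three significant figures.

Rearranging for d: d = [D / (0.95 · 26600^0.51 · 1.31^-0.26)]^(1/0.75).
D = 171000 m.
26600^0.51 = 180.6
1.31^-0.26 = 0.9322
Denominator = 0.95 × 180.6 × 0.9322 = 159.9
D / 159.9 = 171000 / 159.9 = 1069
d = 1069^(1/0.75) = 1069^1.3333 = 10928 m

d ≈ 10.9 km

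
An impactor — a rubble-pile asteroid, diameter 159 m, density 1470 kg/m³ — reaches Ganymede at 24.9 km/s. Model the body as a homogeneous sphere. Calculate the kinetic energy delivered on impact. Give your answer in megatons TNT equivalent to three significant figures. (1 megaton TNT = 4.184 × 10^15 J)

E ≈ 229 Mt TNT

v = 24900 m/s.
Mass m = (π/6) ρ d³ = (π/6) × 1470 × (159)³ = 3.094 × 10^9 kg
E = ½ m v² = 0.5 × 3.094 × 10^9 × (24900)² = 9.592 × 10^17 J
   = 9.592 × 10^17 / 4.184×10^15 = 229.3 Mt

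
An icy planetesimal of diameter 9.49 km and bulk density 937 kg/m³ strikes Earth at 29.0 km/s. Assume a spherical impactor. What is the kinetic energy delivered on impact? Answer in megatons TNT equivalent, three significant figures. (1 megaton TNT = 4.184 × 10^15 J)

E ≈ 4.21 × 10^7 Mt TNT

d = 9490 m; v = 29000 m/s.
Mass m = (π/6) ρ d³ = (π/6) × 937 × (9490)³ = 4.193 × 10^14 kg
E = ½ m v² = 0.5 × 4.193 × 10^14 × (29000)² = 1.763 × 10^23 J
   = 1.763 × 10^23 / 4.184×10^15 = 4.214 × 10^7 Mt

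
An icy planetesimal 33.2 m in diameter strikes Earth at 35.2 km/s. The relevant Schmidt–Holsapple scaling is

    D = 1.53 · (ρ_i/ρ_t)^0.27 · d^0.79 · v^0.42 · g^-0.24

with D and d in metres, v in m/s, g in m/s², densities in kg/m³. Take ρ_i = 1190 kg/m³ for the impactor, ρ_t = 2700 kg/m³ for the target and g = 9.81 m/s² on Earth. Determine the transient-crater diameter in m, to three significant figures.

D ≈ 916 m

In SI units: v = 35200 m/s.
(ρ_i/ρ_t)^0.27 = (1190/2700)^0.27 = 0.8015
d^0.79 = 33.2^0.79 = 15.91
v^0.42 = 35200^0.42 = 81.20
g^-0.24 = 9.81^-0.24 = 0.5781
D = 1.53 × 0.8015 × 15.91 × 81.20 × 0.5781 = 915.8 m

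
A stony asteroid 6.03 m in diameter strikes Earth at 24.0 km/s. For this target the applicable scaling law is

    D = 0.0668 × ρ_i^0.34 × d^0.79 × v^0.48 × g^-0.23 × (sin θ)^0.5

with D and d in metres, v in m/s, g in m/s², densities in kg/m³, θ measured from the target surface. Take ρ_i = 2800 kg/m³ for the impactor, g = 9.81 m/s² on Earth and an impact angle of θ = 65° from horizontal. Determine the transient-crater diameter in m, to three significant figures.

D ≈ 293 m

In SI units: v = 24000 m/s.
ρ_i^0.34 = 2800^0.34 = 14.86
d^0.79 = 6.03^0.79 = 4.135
v^0.48 = 24000^0.48 = 126.6
g^-0.23 = 9.81^-0.23 = 0.5914
(sin 65°)^0.5 = 0.9063^0.5 = 0.9520
D = 0.0668 × 14.86 × 4.135 × 126.6 × 0.5914 × 0.9520 = 292.6 m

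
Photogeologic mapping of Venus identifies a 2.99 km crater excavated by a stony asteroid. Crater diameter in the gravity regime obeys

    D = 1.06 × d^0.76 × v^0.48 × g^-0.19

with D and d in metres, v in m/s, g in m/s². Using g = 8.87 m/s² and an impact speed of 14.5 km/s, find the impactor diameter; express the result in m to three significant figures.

Rearranging for d: d = [D / (1.06 · 14500^0.48 · 8.87^-0.19)]^(1/0.76).
D = 2990 m.
14500^0.48 = 99.42
8.87^-0.19 = 0.6605
Denominator = 1.06 × 99.42 × 0.6605 = 69.61
D / 69.61 = 2990 / 69.61 = 42.95
d = 42.95^(1/0.76) = 42.95^1.3158 = 140.8 m

d ≈ 141 m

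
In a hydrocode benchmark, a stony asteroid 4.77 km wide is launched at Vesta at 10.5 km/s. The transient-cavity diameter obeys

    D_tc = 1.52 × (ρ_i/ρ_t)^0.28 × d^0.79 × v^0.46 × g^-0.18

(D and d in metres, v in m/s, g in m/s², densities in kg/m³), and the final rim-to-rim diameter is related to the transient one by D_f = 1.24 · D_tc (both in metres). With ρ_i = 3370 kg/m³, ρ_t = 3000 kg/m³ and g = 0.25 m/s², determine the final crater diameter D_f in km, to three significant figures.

D_f ≈ 142 km

In SI: d = 4770 m, v = 10500 m/s.
(ρ_i/ρ_t)^0.28 = (3370/3000)^0.28 = 1.033
d^0.79 = 4770^0.79 = 805.4
v^0.46 = 10500^0.46 = 70.75
g^-0.18 = 0.25^-0.18 = 1.283
D_tc = 1.52 × 1.033 × 805.4 × 70.75 × 1.283 = 1.148 × 10^5 m
D_f = 1.24 × 1.148 × 10^5 = 1.424 × 10^5 m
     = 142.4 km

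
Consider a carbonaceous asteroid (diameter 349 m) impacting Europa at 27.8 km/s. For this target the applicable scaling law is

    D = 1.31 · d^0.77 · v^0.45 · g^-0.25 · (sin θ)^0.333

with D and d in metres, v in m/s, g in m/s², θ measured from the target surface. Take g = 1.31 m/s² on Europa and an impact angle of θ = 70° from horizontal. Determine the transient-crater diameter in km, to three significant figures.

D ≈ 10.9 km

In SI units: v = 27800 m/s.
d^0.77 = 349^0.77 = 90.78
v^0.45 = 27800^0.45 = 99.96
g^-0.25 = 1.31^-0.25 = 0.9347
(sin 70°)^0.333 = 0.9397^0.333 = 0.9795
D = 1.31 × 90.78 × 99.96 × 0.9347 × 0.9795 = 10883 m
   = 10.88 km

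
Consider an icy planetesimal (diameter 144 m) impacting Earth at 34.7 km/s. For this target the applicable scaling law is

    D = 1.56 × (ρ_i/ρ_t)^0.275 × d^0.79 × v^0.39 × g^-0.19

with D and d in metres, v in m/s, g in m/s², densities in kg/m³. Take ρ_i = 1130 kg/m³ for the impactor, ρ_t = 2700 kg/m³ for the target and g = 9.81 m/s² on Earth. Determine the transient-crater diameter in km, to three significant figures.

D ≈ 2.38 km

In SI units: v = 34700 m/s.
(ρ_i/ρ_t)^0.275 = (1130/2700)^0.275 = 0.7870
d^0.79 = 144^0.79 = 50.71
v^0.39 = 34700^0.39 = 58.98
g^-0.19 = 9.81^-0.19 = 0.6480
D = 1.56 × 0.7870 × 50.71 × 58.98 × 0.6480 = 2379 m
   = 2.379 km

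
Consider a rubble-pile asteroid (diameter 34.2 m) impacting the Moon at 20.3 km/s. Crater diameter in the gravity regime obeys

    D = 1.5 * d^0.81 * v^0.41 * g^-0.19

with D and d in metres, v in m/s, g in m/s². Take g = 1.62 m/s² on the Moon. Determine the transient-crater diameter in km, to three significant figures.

D ≈ 1.40 km

In SI units: v = 20300 m/s.
d^0.81 = 34.2^0.81 = 17.48
v^0.41 = 20300^0.41 = 58.35
g^-0.19 = 1.62^-0.19 = 0.9124
D = 1.5 × 17.48 × 58.35 × 0.9124 = 1396 m
   = 1.396 km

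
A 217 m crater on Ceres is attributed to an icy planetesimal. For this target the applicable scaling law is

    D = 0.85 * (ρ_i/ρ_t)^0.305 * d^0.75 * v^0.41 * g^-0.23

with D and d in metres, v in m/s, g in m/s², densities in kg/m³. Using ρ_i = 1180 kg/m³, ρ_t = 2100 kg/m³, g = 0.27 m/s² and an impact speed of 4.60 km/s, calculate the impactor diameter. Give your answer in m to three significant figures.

d ≈ 13.6 m

Rearranging for d: d = [D / (0.85 · (1180/2100)^0.305 · 4600^0.41 · 0.27^-0.23)]^(1/0.75).
(1180/2100)^0.305 = 0.8388
4600^0.41 = 31.75
0.27^-0.23 = 1.351
Denominator = 0.85 × 0.8388 × 31.75 × 1.351 = 30.58
D / 30.58 = 217 / 30.58 = 7.096
d = 7.096^(1/0.75) = 7.096^1.3333 = 13.64 m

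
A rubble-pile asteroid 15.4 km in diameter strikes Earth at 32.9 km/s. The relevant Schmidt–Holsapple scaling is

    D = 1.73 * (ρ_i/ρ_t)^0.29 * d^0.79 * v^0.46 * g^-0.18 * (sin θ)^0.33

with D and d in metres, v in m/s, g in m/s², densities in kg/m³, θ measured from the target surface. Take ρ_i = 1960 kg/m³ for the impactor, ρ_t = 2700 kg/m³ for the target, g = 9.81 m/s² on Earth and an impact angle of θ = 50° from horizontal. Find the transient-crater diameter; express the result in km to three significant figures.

In SI units: d = 15400 m, v = 32900 m/s.
(ρ_i/ρ_t)^0.29 = (1960/2700)^0.29 = 0.9113
d^0.79 = 15400^0.79 = 2033
v^0.46 = 32900^0.46 = 119.6
g^-0.18 = 9.81^-0.18 = 0.6630
(sin 50°)^0.33 = 0.7660^0.33 = 0.9158
D = 1.73 × 0.9113 × 2033 × 119.6 × 0.6630 × 0.9158 = 2.328 × 10^5 m
   = 232.8 km

D ≈ 233 km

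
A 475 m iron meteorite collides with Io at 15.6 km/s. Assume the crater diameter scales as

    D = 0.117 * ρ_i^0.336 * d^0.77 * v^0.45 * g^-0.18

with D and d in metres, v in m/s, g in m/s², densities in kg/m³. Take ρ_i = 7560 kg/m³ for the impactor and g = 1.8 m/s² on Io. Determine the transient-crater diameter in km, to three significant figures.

D ≈ 18.8 km

In SI units: v = 15600 m/s.
ρ_i^0.336 = 7560^0.336 = 20.10
d^0.77 = 475^0.77 = 115.1
v^0.45 = 15600^0.45 = 77.07
g^-0.18 = 1.8^-0.18 = 0.8996
D = 0.117 × 20.10 × 115.1 × 77.07 × 0.8996 = 18767 m
   = 18.77 km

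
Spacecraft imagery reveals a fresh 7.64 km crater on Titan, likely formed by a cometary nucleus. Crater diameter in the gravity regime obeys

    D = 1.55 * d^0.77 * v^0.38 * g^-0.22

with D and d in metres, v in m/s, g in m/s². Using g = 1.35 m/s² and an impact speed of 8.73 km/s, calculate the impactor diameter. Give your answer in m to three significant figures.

d ≈ 773 m

Rearranging for d: d = [D / (1.55 · 8730^0.38 · 1.35^-0.22)]^(1/0.77).
D = 7640 m.
8730^0.38 = 31.45
1.35^-0.22 = 0.9361
Denominator = 1.55 × 31.45 × 0.9361 = 45.63
D / 45.63 = 7640 / 45.63 = 167.4
d = 167.4^(1/0.77) = 167.4^1.2987 = 772.7 m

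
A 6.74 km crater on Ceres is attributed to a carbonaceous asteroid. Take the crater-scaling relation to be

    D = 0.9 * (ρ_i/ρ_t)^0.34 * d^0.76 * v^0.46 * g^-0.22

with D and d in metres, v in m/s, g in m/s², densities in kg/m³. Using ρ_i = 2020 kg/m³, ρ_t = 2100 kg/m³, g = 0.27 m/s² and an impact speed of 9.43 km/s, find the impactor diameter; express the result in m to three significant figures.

d ≈ 343 m

Rearranging for d: d = [D / (0.9 · (2020/2100)^0.34 · 9430^0.46 · 0.27^-0.22)]^(1/0.76).
D = 6740 m.
(2020/2100)^0.34 = 0.9869
9430^0.46 = 67.34
0.27^-0.22 = 1.334
Denominator = 0.9 × 0.9869 × 67.34 × 1.334 = 79.79
D / 79.79 = 6740 / 79.79 = 84.47
d = 84.47^(1/0.76) = 84.47^1.3158 = 342.9 m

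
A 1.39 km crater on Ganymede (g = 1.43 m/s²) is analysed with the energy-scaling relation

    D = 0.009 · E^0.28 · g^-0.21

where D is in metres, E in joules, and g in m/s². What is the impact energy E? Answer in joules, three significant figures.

Rearranging: E = [D / (0.009 · g^-0.21)]^(1/0.28).
D = 1390 m.
g^-0.21 = 1.43^-0.21 = 0.9276
D / (0.009 × 0.9276) = 1390 / (8.348 × 10^-3) = 1.665 × 10^5
E = (1.665 × 10^5)^3.5714 = 4.444 × 10^18 J

E ≈ 4.44 × 10^18 J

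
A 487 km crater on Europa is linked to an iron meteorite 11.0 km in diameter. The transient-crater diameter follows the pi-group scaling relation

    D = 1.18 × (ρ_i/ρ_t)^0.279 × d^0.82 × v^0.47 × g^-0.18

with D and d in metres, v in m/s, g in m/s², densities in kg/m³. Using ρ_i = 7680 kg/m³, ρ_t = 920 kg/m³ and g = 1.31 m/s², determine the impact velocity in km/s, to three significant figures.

v ≈ 24.8 km/s

Rearranging for v: v = [D / (1.18 · (7680/920)^0.279 · 11000^0.82 · 1.31^-0.18)]^(1/0.47).
D = 487000 m.
(7680/920)^0.279 = 1.808
11000^0.82 = 2060
1.31^-0.18 = 0.9526
Denominator = 1.18 × 1.808 × 2060 × 0.9526 = 4187
D / 4187 = 487000 / 4187 = 116.3
v = 116.3^(1/0.47) = 116.3^2.1277 = 24828 m/s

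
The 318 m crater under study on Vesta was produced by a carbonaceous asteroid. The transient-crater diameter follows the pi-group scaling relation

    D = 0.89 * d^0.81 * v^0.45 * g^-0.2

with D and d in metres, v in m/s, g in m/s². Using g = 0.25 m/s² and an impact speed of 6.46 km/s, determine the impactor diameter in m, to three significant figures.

Rearranging for d: d = [D / (0.89 · 6460^0.45 · 0.25^-0.2)]^(1/0.81).
6460^0.45 = 51.83
0.25^-0.2 = 1.320
Denominator = 0.89 × 51.83 × 1.320 = 60.89
D / 60.89 = 318 / 60.89 = 5.223
d = 5.223^(1/0.81) = 5.223^1.2346 = 7.697 m

d ≈ 7.70 m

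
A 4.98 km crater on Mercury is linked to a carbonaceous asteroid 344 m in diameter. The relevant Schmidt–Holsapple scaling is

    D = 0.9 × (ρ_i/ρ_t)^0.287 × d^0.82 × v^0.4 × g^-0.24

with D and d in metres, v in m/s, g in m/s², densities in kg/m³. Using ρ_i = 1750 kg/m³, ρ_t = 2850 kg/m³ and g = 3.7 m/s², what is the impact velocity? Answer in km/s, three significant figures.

Rearranging for v: v = [D / (0.9 · (1750/2850)^0.287 · 344^0.82 · 3.7^-0.24)]^(1/0.4).
D = 4980 m.
(1750/2850)^0.287 = 0.8694
344^0.82 = 120.2
3.7^-0.24 = 0.7305
Denominator = 0.9 × 0.8694 × 120.2 × 0.7305 = 68.70
D / 68.70 = 4980 / 68.70 = 72.49
v = 72.49^(1/0.4) = 72.49^2.5 = 44740 m/s

v ≈ 44.7 km/s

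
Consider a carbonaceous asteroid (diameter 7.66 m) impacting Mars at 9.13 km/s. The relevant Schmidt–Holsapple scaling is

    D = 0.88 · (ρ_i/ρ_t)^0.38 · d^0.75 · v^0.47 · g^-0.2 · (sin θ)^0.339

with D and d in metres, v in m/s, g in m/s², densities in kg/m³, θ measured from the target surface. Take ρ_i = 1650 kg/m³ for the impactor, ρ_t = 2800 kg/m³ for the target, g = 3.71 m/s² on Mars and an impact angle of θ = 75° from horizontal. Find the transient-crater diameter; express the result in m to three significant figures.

In SI units: v = 9130 m/s.
(ρ_i/ρ_t)^0.38 = (1650/2800)^0.38 = 0.8179
d^0.75 = 7.66^0.75 = 4.604
v^0.47 = 9130^0.47 = 72.68
g^-0.2 = 3.71^-0.2 = 0.7694
(sin 75°)^0.339 = 0.9659^0.339 = 0.9883
D = 0.88 × 0.8179 × 4.604 × 72.68 × 0.7694 × 0.9883 = 183.1 m

D ≈ 183 m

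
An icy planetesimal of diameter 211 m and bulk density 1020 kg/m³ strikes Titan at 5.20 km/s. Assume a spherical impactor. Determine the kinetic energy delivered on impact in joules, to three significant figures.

E ≈ 6.78 × 10^16 J

v = 5200 m/s.
Mass m = (π/6) ρ d³ = (π/6) × 1020 × (211)³ = 5.017 × 10^9 kg
E = ½ m v² = 0.5 × 5.017 × 10^9 × (5200)² = 6.783 × 10^16 J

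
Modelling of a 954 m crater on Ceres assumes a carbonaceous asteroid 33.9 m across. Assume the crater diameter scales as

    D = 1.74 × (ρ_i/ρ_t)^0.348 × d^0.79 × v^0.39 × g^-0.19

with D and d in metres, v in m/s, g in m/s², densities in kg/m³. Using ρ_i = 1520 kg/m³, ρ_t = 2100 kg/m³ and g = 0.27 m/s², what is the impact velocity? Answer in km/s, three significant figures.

v ≈ 5.91 km/s

Rearranging for v: v = [D / (1.74 · (1520/2100)^0.348 · 33.9^0.79 · 0.27^-0.19)]^(1/0.39).
(1520/2100)^0.348 = 0.8936
33.9^0.79 = 16.18
0.27^-0.19 = 1.282
Denominator = 1.74 × 0.8936 × 16.18 × 1.282 = 32.25
D / 32.25 = 954 / 32.25 = 29.58
v = 29.58^(1/0.39) = 29.58^2.5641 = 5913 m/s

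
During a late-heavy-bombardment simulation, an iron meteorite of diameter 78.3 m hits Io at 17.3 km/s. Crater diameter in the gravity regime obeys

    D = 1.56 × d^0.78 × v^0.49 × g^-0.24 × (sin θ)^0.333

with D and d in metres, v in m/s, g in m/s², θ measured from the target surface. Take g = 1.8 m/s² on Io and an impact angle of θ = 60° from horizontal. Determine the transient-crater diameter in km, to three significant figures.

D ≈ 4.62 km

In SI units: v = 17300 m/s.
d^0.78 = 78.3^0.78 = 30.00
v^0.49 = 17300^0.49 = 119.3
g^-0.24 = 1.8^-0.24 = 0.8684
(sin 60°)^0.333 = 0.8660^0.333 = 0.9532
D = 1.56 × 30.00 × 119.3 × 0.8684 × 0.9532 = 4622 m
   = 4.622 km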